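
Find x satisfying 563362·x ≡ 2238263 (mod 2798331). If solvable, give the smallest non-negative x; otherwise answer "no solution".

First find gcd(563362, 2798331):
2798331 = 4×563362 + 544883
563362 = 1×544883 + 18479
544883 = 29×18479 + 8992
18479 = 2×8992 + 495
8992 = 18×495 + 82
495 = 6×82 + 3
82 = 27×3 + 1
3 = 3×1 + 0
gcd = 1, so a unique solution mod 2798331 exists.
Back-substitute for the Bézout coefficients:
1 = 82 − 27·3
1 = −27·495 + 163·82
1 = 163·8992 − 2961·495
1 = −2961·18479 + 6085·8992
1 = 6085·544883 − 179426·18479
1 = −179426·563362 + 185511·544883
1 = 185511·2798331 − 921470·563362
So 563362·(-921470) ≡ 1 (mod 2798331), giving 563362⁻¹ ≡ 1876861.
x ≡ 563362⁻¹·2238263 ≡ 1876861·2238263 ≡ 866954 (mod 2798331).

866954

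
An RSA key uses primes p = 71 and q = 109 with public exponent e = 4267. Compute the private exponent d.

φ(n) = (p−1)(q−1) = 70·108 = 7560.
Need d with 4267·d ≡ 1 (mod 7560). Apply the extended Euclidean algorithm:
7560 = 1×4267 + 3293
4267 = 1×3293 + 974
3293 = 3×974 + 371
974 = 2×371 + 232
371 = 1×232 + 139
232 = 1×139 + 93
139 = 1×93 + 46
93 = 2×46 + 1
46 = 46×1 + 0
Back-substitute:
1 = 93 − 2·46
1 = −2·139 + 3·93
1 = 3·232 − 5·139
1 = −5·371 + 8·232
1 = 8·974 − 21·371
1 = −21·3293 + 71·974
1 = 71·4267 − 92·3293
1 = −92·7560 + 163·4267
So 4267·163 ≡ 1 (mod 7560), hence d = 163.

163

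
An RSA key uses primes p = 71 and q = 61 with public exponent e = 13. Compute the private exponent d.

φ(n) = (p−1)(q−1) = 70·60 = 4200.
Need d with 13·d ≡ 1 (mod 4200). Apply the extended Euclidean algorithm:
4200 = 323*13 + 1
13 = 13*1 + 0
Back-substitute:
1 = 4200 − 323·13
So 13·(-323) ≡ 1 (mod 4200), hence d ≡ -323 ≡ 3877 (mod 4200).

3877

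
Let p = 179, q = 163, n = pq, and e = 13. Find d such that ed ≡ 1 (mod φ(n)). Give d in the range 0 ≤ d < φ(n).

13309

φ(n) = (p−1)(q−1) = 178·162 = 28836.
Need d with 13·d ≡ 1 (mod 28836). Apply the extended Euclidean algorithm:
28836 = 2218×13 + 2
13 = 6×2 + 1
2 = 2×1 + 0
Back-substitute:
1 = 13 − 6·2
1 = −6·28836 + 13309·13
So 13·13309 ≡ 1 (mod 28836), hence d = 13309.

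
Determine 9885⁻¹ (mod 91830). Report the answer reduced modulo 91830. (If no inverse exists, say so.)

no inverse exists

Euclidean algorithm on 91830, 9885:
91830 = 9*9885 + 2865
9885 = 3*2865 + 1290
2865 = 2*1290 + 285
1290 = 4*285 + 150
285 = 1*150 + 135
150 = 1*135 + 15
135 = 9*15 + 0
Since gcd = 15 > 1, 9885 is not a unit mod 91830.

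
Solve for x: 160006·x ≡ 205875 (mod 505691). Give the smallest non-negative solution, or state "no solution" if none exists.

48530

First find gcd(160006, 505691):
505691 = 3·160006 + 25673
160006 = 6·25673 + 5968
25673 = 4·5968 + 1801
5968 = 3·1801 + 565
1801 = 3·565 + 106
565 = 5·106 + 35
106 = 3·35 + 1
35 = 35·1 + 0
gcd = 1, so a unique solution mod 505691 exists.
Back-substitute for the Bézout coefficients:
1 = 106 − 3·35
1 = −3·565 + 16·106
1 = 16·1801 − 51·565
1 = −51·5968 + 169·1801
1 = 169·25673 − 727·5968
1 = −727·160006 + 4531·25673
1 = 4531·505691 − 14320·160006
So 160006·(-14320) ≡ 1 (mod 505691), giving 160006⁻¹ ≡ 491371.
x ≡ 160006⁻¹·205875 ≡ 491371·205875 ≡ 48530 (mod 505691).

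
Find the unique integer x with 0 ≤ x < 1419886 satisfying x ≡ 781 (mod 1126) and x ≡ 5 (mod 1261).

Write x = 781 + 1126·k. Then 1126·k ≡ 5 − 781 ≡ 485 (mod 1261).
Need 1126⁻¹ mod 1261. Extended Euclid on (1261, 1126):
1261 = 1·1126 + 135
1126 = 8·135 + 46
135 = 2·46 + 43
46 = 1·43 + 3
43 = 14·3 + 1
3 = 3·1 + 0
Back-substitute:
1 = 43 − 14·3
1 = −14·46 + 15·43
1 = 15·135 − 44·46
1 = −44·1126 + 367·135
1 = 367·1261 − 411·1126
1126⁻¹ ≡ 850 (mod 1261), so k ≡ 850·485 ≡ 1164 (mod 1261).
x = 781 + 1126·1164 = 1311445.

1311445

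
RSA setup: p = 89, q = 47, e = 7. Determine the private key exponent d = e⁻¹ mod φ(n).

1735

φ(n) = (p−1)(q−1) = 88·46 = 4048.
Need d with 7·d ≡ 1 (mod 4048). Apply the extended Euclidean algorithm:
4048 = 578·7 + 2
7 = 3·2 + 1
2 = 2·1 + 0
Back-substitute:
1 = 7 − 3·2
1 = −3·4048 + 1735·7
So 7·1735 ≡ 1 (mod 4048), hence d = 1735.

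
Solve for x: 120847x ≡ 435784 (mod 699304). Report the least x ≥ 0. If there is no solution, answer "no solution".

448472

First find gcd(120847, 699304):
699304 = 5×120847 + 95069
120847 = 1×95069 + 25778
95069 = 3×25778 + 17735
25778 = 1×17735 + 8043
17735 = 2×8043 + 1649
8043 = 4×1649 + 1447
1649 = 1×1447 + 202
1447 = 7×202 + 33
202 = 6×33 + 4
33 = 8×4 + 1
4 = 4×1 + 0
gcd = 1, so a unique solution mod 699304 exists.
Back-substitute for the Bézout coefficients:
1 = 33 − 8·4
1 = −8·202 + 49·33
1 = 49·1447 − 351·202
1 = −351·1649 + 400·1447
1 = 400·8043 − 1951·1649
1 = −1951·17735 + 4302·8043
1 = 4302·25778 − 6253·17735
1 = −6253·95069 + 23061·25778
1 = 23061·120847 − 29314·95069
1 = −29314·699304 + 169631·120847
So 120847·(169631) ≡ 1 (mod 699304), giving 120847⁻¹ ≡ 169631.
x ≡ 120847⁻¹·435784 ≡ 169631·435784 ≡ 448472 (mod 699304).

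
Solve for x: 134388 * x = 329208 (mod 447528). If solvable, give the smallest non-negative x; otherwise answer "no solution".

30856

First find gcd(134388, 447528):
447528 = 3×134388 + 44364
134388 = 3×44364 + 1296
44364 = 34×1296 + 300
1296 = 4×300 + 96
300 = 3×96 + 12
96 = 8×12 + 0
gcd = 12 and 12 | 329208, so solutions exist. Divide through by 12: 11199x ≡ 27434 (mod 37294).
Now find 11199⁻¹ mod 37294:
37294 = 3*11199 + 3697
11199 = 3*3697 + 108
3697 = 34*108 + 25
108 = 4*25 + 8
25 = 3*8 + 1
8 = 8*1 + 0
Back-substitute:
1 = 25 − 3·8
1 = −3·108 + 13·25
1 = 13·3697 − 445·108
1 = −445·11199 + 1348·3697
1 = 1348·37294 − 4489·11199
So 11199·(-4489) ≡ 1 (mod 37294), i.e. 11199⁻¹ ≡ 32805.
Then x ≡ 32805·27434 ≡ 30856 (mod 37294); the smallest non-negative solution is x = 30856.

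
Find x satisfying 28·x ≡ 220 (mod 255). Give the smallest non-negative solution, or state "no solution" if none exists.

190

First find gcd(28, 255):
255 = 9·28 + 3
28 = 9·3 + 1
3 = 3·1 + 0
gcd = 1, so a unique solution mod 255 exists.
Back-substitute for the Bézout coefficients:
1 = 28 − 9·3
1 = −9·255 + 82·28
So 28·(82) ≡ 1 (mod 255), giving 28⁻¹ ≡ 82.
x ≡ 28⁻¹·220 ≡ 82·220 ≡ 190 (mod 255).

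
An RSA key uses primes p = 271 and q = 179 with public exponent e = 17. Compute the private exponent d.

φ(n) = (p−1)(q−1) = 270·178 = 48060.
Need d with 17·d ≡ 1 (mod 48060). Apply the extended Euclidean algorithm:
48060 = 2827×17 + 1
17 = 17×1 + 0
Back-substitute:
1 = 48060 − 2827·17
So 17·(-2827) ≡ 1 (mod 48060), hence d ≡ -2827 ≡ 45233 (mod 48060).

45233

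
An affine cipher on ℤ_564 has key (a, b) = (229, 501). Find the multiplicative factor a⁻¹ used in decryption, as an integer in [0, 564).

133

Apply the Euclidean algorithm to 564 and 229:
564 = 2*229 + 106
229 = 2*106 + 17
106 = 6*17 + 4
17 = 4*4 + 1
4 = 4*1 + 0
gcd = 1, so the inverse exists. Back-substitute:
1 = 17 − 4·4
1 = −4·106 + 25·17
1 = 25·229 − 54·106
1 = −54·564 + 133·229
So 229·133 ≡ 1 (mod 564).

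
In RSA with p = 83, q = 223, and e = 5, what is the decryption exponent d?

φ(n) = (p−1)(q−1) = 82·222 = 18204.
Need d with 5·d ≡ 1 (mod 18204). Apply the extended Euclidean algorithm:
18204 = 3640*5 + 4
5 = 1*4 + 1
4 = 4*1 + 0
Back-substitute:
1 = 5 − 4
1 = −18204 + 3641·5
So 5·3641 ≡ 1 (mod 18204), hence d = 3641.

3641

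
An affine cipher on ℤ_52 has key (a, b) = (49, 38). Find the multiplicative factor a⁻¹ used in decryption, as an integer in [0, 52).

Extended Euclidean algorithm:
52 = 1·49 + 3
49 = 16·3 + 1
3 = 3·1 + 0
Since gcd(49, 52) = 1, back-substitute to write 1 as a combination:
1 = 49 − 16·3
1 = −16·52 + 17·49
So 49·17 ≡ 1 (mod 52).

17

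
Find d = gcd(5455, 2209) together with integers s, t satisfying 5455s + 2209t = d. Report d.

Euclidean algorithm:
5455 = 2*2209 + 1037
2209 = 2*1037 + 135
1037 = 7*135 + 92
135 = 1*92 + 43
92 = 2*43 + 6
43 = 7*6 + 1
6 = 6*1 + 0
gcd(5455, 2209) = 1.
Back-substituting:
1 = 43 − 7·6
1 = −7·92 + 15·43
1 = 15·135 − 22·92
1 = −22·1037 + 169·135
1 = 169·2209 − 360·1037
1 = −360·5455 + 889·2209
So 1 = (-360)·5455 + (889)·2209.

1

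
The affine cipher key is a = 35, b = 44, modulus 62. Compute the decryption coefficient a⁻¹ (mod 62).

39

gcd(62, 35) by repeated division:
62 = 1*35 + 27
35 = 1*27 + 8
27 = 3*8 + 3
8 = 2*3 + 2
3 = 1*2 + 1
2 = 2*1 + 0
gcd = 1, so the inverse exists. Back-substitute:
1 = 3 − 2
1 = −8 + 3·3
1 = 3·27 − 10·8
1 = −10·35 + 13·27
1 = 13·62 − 23·35
Thus 35·(-23) ≡ 1 (mod 62); reducing, -23 mod 62 = 39.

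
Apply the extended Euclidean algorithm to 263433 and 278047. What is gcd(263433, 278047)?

Repeated division:
278047 = 1·263433 + 14614
263433 = 18·14614 + 381
14614 = 38·381 + 136
381 = 2·136 + 109
136 = 1·109 + 27
109 = 4·27 + 1
27 = 27·1 + 0
gcd(263433, 278047) = 1.
Back-substituting:
1 = 109 − 4·27
1 = −4·136 + 5·109
1 = 5·381 − 14·136
1 = −14·14614 + 537·381
1 = 537·263433 − 9680·14614
1 = −9680·278047 + 10217·263433
So 1 = (-9680)·278047 + (10217)·263433.

1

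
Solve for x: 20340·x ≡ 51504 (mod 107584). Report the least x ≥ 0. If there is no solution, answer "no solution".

16156

First find gcd(20340, 107584):
107584 = 5×20340 + 5884
20340 = 3×5884 + 2688
5884 = 2×2688 + 508
2688 = 5×508 + 148
508 = 3×148 + 64
148 = 2×64 + 20
64 = 3×20 + 4
20 = 5×4 + 0
gcd = 4 and 4 | 51504, so solutions exist. Divide through by 4: 5085x ≡ 12876 (mod 26896).
Now find 5085⁻¹ mod 26896:
26896 = 5×5085 + 1471
5085 = 3×1471 + 672
1471 = 2×672 + 127
672 = 5×127 + 37
127 = 3×37 + 16
37 = 2×16 + 5
16 = 3×5 + 1
5 = 5×1 + 0
Back-substitute:
1 = 16 − 3·5
1 = −3·37 + 7·16
1 = 7·127 − 24·37
1 = −24·672 + 127·127
1 = 127·1471 − 278·672
1 = −278·5085 + 961·1471
1 = 961·26896 − 5083·5085
So 5085·(-5083) ≡ 1 (mod 26896), i.e. 5085⁻¹ ≡ 21813.
Then x ≡ 21813·12876 ≡ 16156 (mod 26896); the smallest non-negative solution is x = 16156.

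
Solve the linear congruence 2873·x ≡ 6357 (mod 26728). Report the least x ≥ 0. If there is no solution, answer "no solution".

First find gcd(2873, 26728):
26728 = 9·2873 + 871
2873 = 3·871 + 260
871 = 3·260 + 91
260 = 2·91 + 78
91 = 1·78 + 13
78 = 6·13 + 0
gcd = 13 and 13 | 6357, so solutions exist. Divide through by 13: 221x ≡ 489 (mod 2056).
Now find 221⁻¹ mod 2056:
2056 = 9*221 + 67
221 = 3*67 + 20
67 = 3*20 + 7
20 = 2*7 + 6
7 = 1*6 + 1
6 = 6*1 + 0
Back-substitute:
1 = 7 − 6
1 = −20 + 3·7
1 = 3·67 − 10·20
1 = −10·221 + 33·67
1 = 33·2056 − 307·221
So 221·(-307) ≡ 1 (mod 2056), i.e. 221⁻¹ ≡ 1749.
Then x ≡ 1749·489 ≡ 2021 (mod 2056); the smallest non-negative solution is x = 2021.

2021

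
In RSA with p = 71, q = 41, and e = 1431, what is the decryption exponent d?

φ(n) = (p−1)(q−1) = 70·40 = 2800.
Need d with 1431·d ≡ 1 (mod 2800). Apply the extended Euclidean algorithm:
2800 = 1×1431 + 1369
1431 = 1×1369 + 62
1369 = 22×62 + 5
62 = 12×5 + 2
5 = 2×2 + 1
2 = 2×1 + 0
Back-substitute:
1 = 5 − 2·2
1 = −2·62 + 25·5
1 = 25·1369 − 552·62
1 = −552·1431 + 577·1369
1 = 577·2800 − 1129·1431
So 1431·(-1129) ≡ 1 (mod 2800), hence d ≡ -1129 ≡ 1671 (mod 2800).

1671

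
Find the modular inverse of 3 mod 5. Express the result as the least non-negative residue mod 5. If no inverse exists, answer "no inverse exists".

Extended Euclidean algorithm:
5 = 1×3 + 2
3 = 1×2 + 1
2 = 2×1 + 0
Since gcd(3, 5) = 1, back-substitute to write 1 as a combination:
1 = 3 − 2
1 = −5 + 2·3
So 3·2 ≡ 1 (mod 5).

2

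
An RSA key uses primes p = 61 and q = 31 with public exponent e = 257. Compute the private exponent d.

φ(n) = (p−1)(q−1) = 60·30 = 1800.
Need d with 257·d ≡ 1 (mod 1800). Apply the extended Euclidean algorithm:
1800 = 7·257 + 1
257 = 257·1 + 0
Back-substitute:
1 = 1800 − 7·257
So 257·(-7) ≡ 1 (mod 1800), hence d ≡ -7 ≡ 1793 (mod 1800).

1793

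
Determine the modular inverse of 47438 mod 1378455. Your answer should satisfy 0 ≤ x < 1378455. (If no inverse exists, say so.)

188267

Extended Euclidean algorithm:
1378455 = 29*47438 + 2753
47438 = 17*2753 + 637
2753 = 4*637 + 205
637 = 3*205 + 22
205 = 9*22 + 7
22 = 3*7 + 1
7 = 7*1 + 0
The gcd is 1. Working backward:
1 = 22 − 3·7
1 = −3·205 + 28·22
1 = 28·637 − 87·205
1 = −87·2753 + 376·637
1 = 376·47438 − 6479·2753
1 = −6479·1378455 + 188267·47438
So 47438·188267 ≡ 1 (mod 1378455).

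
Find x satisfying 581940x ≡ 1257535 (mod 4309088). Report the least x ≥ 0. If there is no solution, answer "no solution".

no solution

gcd(581940, 4309088):
4309088 = 7·581940 + 235508
581940 = 2·235508 + 110924
235508 = 2·110924 + 13660
110924 = 8·13660 + 1644
13660 = 8·1644 + 508
1644 = 3·508 + 120
508 = 4·120 + 28
120 = 4·28 + 8
28 = 3·8 + 4
8 = 2·4 + 0
gcd = 4, but 4 ∤ 1257535, so the congruence has no solution.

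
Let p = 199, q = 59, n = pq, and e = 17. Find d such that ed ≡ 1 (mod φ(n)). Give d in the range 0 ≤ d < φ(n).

φ(n) = (p−1)(q−1) = 198·58 = 11484.
Need d with 17·d ≡ 1 (mod 11484). Apply the extended Euclidean algorithm:
11484 = 675·17 + 9
17 = 1·9 + 8
9 = 1·8 + 1
8 = 8·1 + 0
Back-substitute:
1 = 9 − 8
1 = −17 + 2·9
1 = 2·11484 − 1351·17
So 17·(-1351) ≡ 1 (mod 11484), hence d ≡ -1351 ≡ 10133 (mod 11484).

10133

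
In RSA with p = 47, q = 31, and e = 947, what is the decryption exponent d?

φ(n) = (p−1)(q−1) = 46·30 = 1380.
Need d with 947·d ≡ 1 (mod 1380). Apply the extended Euclidean algorithm:
1380 = 1×947 + 433
947 = 2×433 + 81
433 = 5×81 + 28
81 = 2×28 + 25
28 = 1×25 + 3
25 = 8×3 + 1
3 = 3×1 + 0
Back-substitute:
1 = 25 − 8·3
1 = −8·28 + 9·25
1 = 9·81 − 26·28
1 = −26·433 + 139·81
1 = 139·947 − 304·433
1 = −304·1380 + 443·947
So 947·443 ≡ 1 (mod 1380), hence d = 443.

443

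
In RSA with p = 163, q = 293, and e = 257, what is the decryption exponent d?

φ(n) = (p−1)(q−1) = 162·292 = 47304.
Need d with 257·d ≡ 1 (mod 47304). Apply the extended Euclidean algorithm:
47304 = 184×257 + 16
257 = 16×16 + 1
16 = 16×1 + 0
Back-substitute:
1 = 257 − 16·16
1 = −16·47304 + 2945·257
So 257·2945 ≡ 1 (mod 47304), hence d = 2945.

2945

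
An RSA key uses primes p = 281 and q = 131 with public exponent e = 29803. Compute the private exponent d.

10467

φ(n) = (p−1)(q−1) = 280·130 = 36400.
Need d with 29803·d ≡ 1 (mod 36400). Apply the extended Euclidean algorithm:
36400 = 1*29803 + 6597
29803 = 4*6597 + 3415
6597 = 1*3415 + 3182
3415 = 1*3182 + 233
3182 = 13*233 + 153
233 = 1*153 + 80
153 = 1*80 + 73
80 = 1*73 + 7
73 = 10*7 + 3
7 = 2*3 + 1
3 = 3*1 + 0
Back-substitute:
1 = 7 − 2·3
1 = −2·73 + 21·7
1 = 21·80 − 23·73
1 = −23·153 + 44·80
1 = 44·233 − 67·153
1 = −67·3182 + 915·233
1 = 915·3415 − 982·3182
1 = −982·6597 + 1897·3415
1 = 1897·29803 − 8570·6597
1 = −8570·36400 + 10467·29803
So 29803·10467 ≡ 1 (mod 36400), hence d = 10467.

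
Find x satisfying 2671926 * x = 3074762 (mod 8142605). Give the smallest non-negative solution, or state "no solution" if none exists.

5590292

First find gcd(2671926, 8142605):
8142605 = 3·2671926 + 126827
2671926 = 21·126827 + 8559
126827 = 14·8559 + 7001
8559 = 1·7001 + 1558
7001 = 4·1558 + 769
1558 = 2·769 + 20
769 = 38·20 + 9
20 = 2·9 + 2
9 = 4·2 + 1
2 = 2·1 + 0
gcd = 1, so a unique solution mod 8142605 exists.
Back-substitute for the Bézout coefficients:
1 = 9 − 4·2
1 = −4·20 + 9·9
1 = 9·769 − 346·20
1 = −346·1558 + 701·769
1 = 701·7001 − 3150·1558
1 = −3150·8559 + 3851·7001
1 = 3851·126827 − 57064·8559
1 = −57064·2671926 + 1202195·126827
1 = 1202195·8142605 − 3663649·2671926
So 2671926·(-3663649) ≡ 1 (mod 8142605), giving 2671926⁻¹ ≡ 4478956.
x ≡ 2671926⁻¹·3074762 ≡ 4478956·3074762 ≡ 5590292 (mod 8142605).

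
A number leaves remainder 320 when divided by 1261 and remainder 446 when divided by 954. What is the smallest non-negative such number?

Write x = 320 + 1261·k. Then 1261·k ≡ 446 − 320 ≡ 126 (mod 954).
Need 1261⁻¹ mod 954. Extended Euclid on (954, 307):
954 = 3·307 + 33
307 = 9·33 + 10
33 = 3·10 + 3
10 = 3·3 + 1
3 = 3·1 + 0
Back-substitute:
1 = 10 − 3·3
1 = −3·33 + 10·10
1 = 10·307 − 93·33
1 = −93·954 + 289·307
1261⁻¹ ≡ 289 (mod 954), so k ≡ 289·126 ≡ 162 (mod 954).
x = 320 + 1261·162 = 204602.

204602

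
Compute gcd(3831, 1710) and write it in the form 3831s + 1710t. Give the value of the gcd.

3

Repeated division:
3831 = 2×1710 + 411
1710 = 4×411 + 66
411 = 6×66 + 15
66 = 4×15 + 6
15 = 2×6 + 3
6 = 2×3 + 0
gcd(3831, 1710) = 3.
Back-substituting:
3 = 15 − 2·6
3 = −2·66 + 9·15
3 = 9·411 − 56·66
3 = −56·1710 + 233·411
3 = 233·3831 − 522·1710
So 3 = (233)·3831 + (-522)·1710.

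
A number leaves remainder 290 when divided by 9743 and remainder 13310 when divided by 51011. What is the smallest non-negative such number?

308833904

Write x = 290 + 9743·k. Then 9743·k ≡ 13310 − 290 ≡ 13020 (mod 51011).
Need 9743⁻¹ mod 51011. Extended Euclid on (51011, 9743):
51011 = 5·9743 + 2296
9743 = 4·2296 + 559
2296 = 4·559 + 60
559 = 9·60 + 19
60 = 3·19 + 3
19 = 6·3 + 1
3 = 3·1 + 0
Back-substitute:
1 = 19 − 6·3
1 = −6·60 + 19·19
1 = 19·559 − 177·60
1 = −177·2296 + 727·559
1 = 727·9743 − 3085·2296
1 = −3085·51011 + 16152·9743
9743⁻¹ ≡ 16152 (mod 51011), so k ≡ 16152·13020 ≡ 31698 (mod 51011).
x = 290 + 9743·31698 = 308833904.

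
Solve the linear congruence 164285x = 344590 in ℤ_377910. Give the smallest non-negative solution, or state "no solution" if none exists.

First find gcd(164285, 377910):
377910 = 2·164285 + 49340
164285 = 3·49340 + 16265
49340 = 3·16265 + 545
16265 = 29·545 + 460
545 = 1·460 + 85
460 = 5·85 + 35
85 = 2·35 + 15
35 = 2·15 + 5
15 = 3·5 + 0
gcd = 5 and 5 | 344590, so solutions exist. Divide through by 5: 32857x ≡ 68918 (mod 75582).
Now find 32857⁻¹ mod 75582:
75582 = 2*32857 + 9868
32857 = 3*9868 + 3253
9868 = 3*3253 + 109
3253 = 29*109 + 92
109 = 1*92 + 17
92 = 5*17 + 7
17 = 2*7 + 3
7 = 2*3 + 1
3 = 3*1 + 0
Back-substitute:
1 = 7 − 2·3
1 = −2·17 + 5·7
1 = 5·92 − 27·17
1 = −27·109 + 32·92
1 = 32·3253 − 955·109
1 = −955·9868 + 2897·3253
1 = 2897·32857 − 9646·9868
1 = −9646·75582 + 22189·32857
So 32857⁻¹ ≡ 22189 (mod 75582).
Then x ≡ 22189·68918 ≡ 46478 (mod 75582); the smallest non-negative solution is x = 46478.

46478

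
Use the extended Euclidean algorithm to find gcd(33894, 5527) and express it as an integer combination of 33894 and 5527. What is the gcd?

1

Apply Euclid's algorithm to 33894 and 5527:
33894 = 6×5527 + 732
5527 = 7×732 + 403
732 = 1×403 + 329
403 = 1×329 + 74
329 = 4×74 + 33
74 = 2×33 + 8
33 = 4×8 + 1
8 = 8×1 + 0
gcd(33894, 5527) = 1.
Back-substituting:
1 = 33 − 4·8
1 = −4·74 + 9·33
1 = 9·329 − 40·74
1 = −40·403 + 49·329
1 = 49·732 − 89·403
1 = −89·5527 + 672·732
1 = 672·33894 − 4121·5527
So 1 = (672)·33894 + (-4121)·5527.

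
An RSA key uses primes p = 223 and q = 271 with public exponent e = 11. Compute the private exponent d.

54491

φ(n) = (p−1)(q−1) = 222·270 = 59940.
Need d with 11·d ≡ 1 (mod 59940). Apply the extended Euclidean algorithm:
59940 = 5449*11 + 1
11 = 11*1 + 0
Back-substitute:
1 = 59940 − 5449·11
So 11·(-5449) ≡ 1 (mod 59940), hence d ≡ -5449 ≡ 54491 (mod 59940).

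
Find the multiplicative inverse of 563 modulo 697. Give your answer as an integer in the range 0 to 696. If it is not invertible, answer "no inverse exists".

Apply the Euclidean algorithm to 697 and 563:
697 = 1*563 + 134
563 = 4*134 + 27
134 = 4*27 + 26
27 = 1*26 + 1
26 = 26*1 + 0
gcd = 1, so the inverse exists. Back-substitute:
1 = 27 − 26
1 = −134 + 5·27
1 = 5·563 − 21·134
1 = −21·697 + 26·563
So 563·26 ≡ 1 (mod 697).

26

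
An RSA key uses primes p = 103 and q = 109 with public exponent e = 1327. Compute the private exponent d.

φ(n) = (p−1)(q−1) = 102·108 = 11016.
Need d with 1327·d ≡ 1 (mod 11016). Apply the extended Euclidean algorithm:
11016 = 8·1327 + 400
1327 = 3·400 + 127
400 = 3·127 + 19
127 = 6·19 + 13
19 = 1·13 + 6
13 = 2·6 + 1
6 = 6·1 + 0
Back-substitute:
1 = 13 − 2·6
1 = −2·19 + 3·13
1 = 3·127 − 20·19
1 = −20·400 + 63·127
1 = 63·1327 − 209·400
1 = −209·11016 + 1735·1327
So 1327·1735 ≡ 1 (mod 11016), hence d = 1735.

1735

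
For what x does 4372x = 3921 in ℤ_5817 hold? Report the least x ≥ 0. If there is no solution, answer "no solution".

First find gcd(4372, 5817):
5817 = 1·4372 + 1445
4372 = 3·1445 + 37
1445 = 39·37 + 2
37 = 18·2 + 1
2 = 2·1 + 0
gcd = 1, so a unique solution mod 5817 exists.
Back-substitute for the Bézout coefficients:
1 = 37 − 18·2
1 = −18·1445 + 703·37
1 = 703·4372 − 2127·1445
1 = −2127·5817 + 2830·4372
So 4372·(2830) ≡ 1 (mod 5817), giving 4372⁻¹ ≡ 2830.
x ≡ 4372⁻¹·3921 ≡ 2830·3921 ≡ 3411 (mod 5817).

3411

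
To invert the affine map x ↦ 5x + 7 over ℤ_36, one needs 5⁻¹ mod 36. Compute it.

29

gcd(36, 5) by repeated division:
36 = 7·5 + 1
5 = 5·1 + 0
Since gcd(5, 36) = 1, back-substitute to write 1 as a combination:
1 = 36 − 7·5
So 5·(-7) ≡ 1 (mod 36), and -7 ≡ 29 (mod 36).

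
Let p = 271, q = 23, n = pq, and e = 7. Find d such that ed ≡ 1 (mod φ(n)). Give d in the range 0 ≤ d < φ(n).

φ(n) = (p−1)(q−1) = 270·22 = 5940.
Need d with 7·d ≡ 1 (mod 5940). Apply the extended Euclidean algorithm:
5940 = 848*7 + 4
7 = 1*4 + 3
4 = 1*3 + 1
3 = 3*1 + 0
Back-substitute:
1 = 4 − 3
1 = −7 + 2·4
1 = 2·5940 − 1697·7
So 7·(-1697) ≡ 1 (mod 5940), hence d ≡ -1697 ≡ 4243 (mod 5940).

4243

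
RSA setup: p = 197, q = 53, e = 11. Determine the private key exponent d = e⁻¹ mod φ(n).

φ(n) = (p−1)(q−1) = 196·52 = 10192.
Need d with 11·d ≡ 1 (mod 10192). Apply the extended Euclidean algorithm:
10192 = 926*11 + 6
11 = 1*6 + 5
6 = 1*5 + 1
5 = 5*1 + 0
Back-substitute:
1 = 6 − 5
1 = −11 + 2·6
1 = 2·10192 − 1853·11
So 11·(-1853) ≡ 1 (mod 10192), hence d ≡ -1853 ≡ 8339 (mod 10192).

8339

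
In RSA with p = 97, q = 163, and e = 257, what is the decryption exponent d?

13313

φ(n) = (p−1)(q−1) = 96·162 = 15552.
Need d with 257·d ≡ 1 (mod 15552). Apply the extended Euclidean algorithm:
15552 = 60*257 + 132
257 = 1*132 + 125
132 = 1*125 + 7
125 = 17*7 + 6
7 = 1*6 + 1
6 = 6*1 + 0
Back-substitute:
1 = 7 − 6
1 = −125 + 18·7
1 = 18·132 − 19·125
1 = −19·257 + 37·132
1 = 37·15552 − 2239·257
So 257·(-2239) ≡ 1 (mod 15552), hence d ≡ -2239 ≡ 13313 (mod 15552).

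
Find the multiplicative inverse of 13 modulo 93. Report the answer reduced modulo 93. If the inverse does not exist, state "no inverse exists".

43

Apply the Euclidean algorithm to 93 and 13:
93 = 7·13 + 2
13 = 6·2 + 1
2 = 2·1 + 0
gcd = 1, so the inverse exists. Back-substitute:
1 = 13 − 6·2
1 = −6·93 + 43·13
So 13·43 ≡ 1 (mod 93).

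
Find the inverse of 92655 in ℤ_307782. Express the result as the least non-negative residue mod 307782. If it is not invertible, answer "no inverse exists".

no inverse exists

Compute gcd(92655, 307782):
307782 = 3*92655 + 29817
92655 = 3*29817 + 3204
29817 = 9*3204 + 981
3204 = 3*981 + 261
981 = 3*261 + 198
261 = 1*198 + 63
198 = 3*63 + 9
63 = 7*9 + 0
Since gcd = 9 > 1, 92655 is not a unit mod 307782.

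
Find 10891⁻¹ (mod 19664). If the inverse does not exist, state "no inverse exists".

Apply the Euclidean algorithm to 19664 and 10891:
19664 = 1*10891 + 8773
10891 = 1*8773 + 2118
8773 = 4*2118 + 301
2118 = 7*301 + 11
301 = 27*11 + 4
11 = 2*4 + 3
4 = 1*3 + 1
3 = 3*1 + 0
The gcd is 1. Working backward:
1 = 4 − 3
1 = −11 + 3·4
1 = 3·301 − 82·11
1 = −82·2118 + 577·301
1 = 577·8773 − 2390·2118
1 = −2390·10891 + 2967·8773
1 = 2967·19664 − 5357·10891
Thus 10891·(-5357) ≡ 1 (mod 19664); reducing, -5357 mod 19664 = 14307.

14307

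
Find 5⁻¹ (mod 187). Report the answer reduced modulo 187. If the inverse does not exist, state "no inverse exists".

Run Euclid on (187, 5):
187 = 37*5 + 2
5 = 2*2 + 1
2 = 2*1 + 0
The gcd is 1. Working backward:
1 = 5 − 2·2
1 = −2·187 + 75·5
So 5·75 ≡ 1 (mod 187).

75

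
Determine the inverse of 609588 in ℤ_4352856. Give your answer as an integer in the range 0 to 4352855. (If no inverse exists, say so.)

Compute gcd(609588, 4352856):
4352856 = 7·609588 + 85740
609588 = 7·85740 + 9408
85740 = 9·9408 + 1068
9408 = 8·1068 + 864
1068 = 1·864 + 204
864 = 4·204 + 48
204 = 4·48 + 12
48 = 4·12 + 0
gcd(609588, 4352856) = 12 ≠ 1, so 609588 has no multiplicative inverse modulo 4352856.

no inverse exists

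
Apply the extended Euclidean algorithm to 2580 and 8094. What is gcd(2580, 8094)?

6

Apply Euclid's algorithm to 8094 and 2580:
8094 = 3*2580 + 354
2580 = 7*354 + 102
354 = 3*102 + 48
102 = 2*48 + 6
48 = 8*6 + 0
gcd(2580, 8094) = 6.
Working backward:
6 = 102 − 2·48
6 = −2·354 + 7·102
6 = 7·2580 − 51·354
6 = −51·8094 + 160·2580
So 6 = (-51)·8094 + (160)·2580.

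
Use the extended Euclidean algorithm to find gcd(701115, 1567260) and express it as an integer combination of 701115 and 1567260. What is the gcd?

Euclidean algorithm:
1567260 = 2*701115 + 165030
701115 = 4*165030 + 40995
165030 = 4*40995 + 1050
40995 = 39*1050 + 45
1050 = 23*45 + 15
45 = 3*15 + 0
gcd(701115, 1567260) = 15.
Express as a combination:
15 = 1050 − 23·45
15 = −23·40995 + 898·1050
15 = 898·165030 − 3615·40995
15 = −3615·701115 + 15358·165030
15 = 15358·1567260 − 34331·701115
So 15 = (15358)·1567260 + (-34331)·701115.

15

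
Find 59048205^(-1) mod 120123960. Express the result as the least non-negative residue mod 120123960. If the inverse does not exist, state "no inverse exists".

Euclidean algorithm on 120123960, 59048205:
120123960 = 2*59048205 + 2027550
59048205 = 29*2027550 + 249255
2027550 = 8*249255 + 33510
249255 = 7*33510 + 14685
33510 = 2*14685 + 4140
14685 = 3*4140 + 2265
4140 = 1*2265 + 1875
2265 = 1*1875 + 390
1875 = 4*390 + 315
390 = 1*315 + 75
315 = 4*75 + 15
75 = 5*15 + 0
gcd(59048205, 120123960) = 15 ≠ 1, so 59048205 has no multiplicative inverse modulo 120123960.

no inverse exists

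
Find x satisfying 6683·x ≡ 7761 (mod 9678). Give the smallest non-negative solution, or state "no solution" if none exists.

First find gcd(6683, 9678):
9678 = 1*6683 + 2995
6683 = 2*2995 + 693
2995 = 4*693 + 223
693 = 3*223 + 24
223 = 9*24 + 7
24 = 3*7 + 3
7 = 2*3 + 1
3 = 3*1 + 0
gcd = 1, so a unique solution mod 9678 exists.
Back-substitute for the Bézout coefficients:
1 = 7 − 2·3
1 = −2·24 + 7·7
1 = 7·223 − 65·24
1 = −65·693 + 202·223
1 = 202·2995 − 873·693
1 = −873·6683 + 1948·2995
1 = 1948·9678 − 2821·6683
So 6683·(-2821) ≡ 1 (mod 9678), giving 6683⁻¹ ≡ 6857.
x ≡ 6683⁻¹·7761 ≡ 6857·7761 ≡ 7533 (mod 9678).

7533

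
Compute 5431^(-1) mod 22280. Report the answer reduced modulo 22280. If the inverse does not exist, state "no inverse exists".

gcd(22280, 5431) by repeated division:
22280 = 4*5431 + 556
5431 = 9*556 + 427
556 = 1*427 + 129
427 = 3*129 + 40
129 = 3*40 + 9
40 = 4*9 + 4
9 = 2*4 + 1
4 = 4*1 + 0
gcd = 1, so the inverse exists. Back-substitute:
1 = 9 − 2·4
1 = −2·40 + 9·9
1 = 9·129 − 29·40
1 = −29·427 + 96·129
1 = 96·556 − 125·427
1 = −125·5431 + 1221·556
1 = 1221·22280 − 5009·5431
So 5431·(-5009) ≡ 1 (mod 22280), and -5009 ≡ 17271 (mod 22280).

17271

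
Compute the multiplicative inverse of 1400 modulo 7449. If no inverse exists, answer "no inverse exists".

5060

gcd(7449, 1400) by repeated division:
7449 = 5×1400 + 449
1400 = 3×449 + 53
449 = 8×53 + 25
53 = 2×25 + 3
25 = 8×3 + 1
3 = 3×1 + 0
Since gcd(1400, 7449) = 1, back-substitute to write 1 as a combination:
1 = 25 − 8·3
1 = −8·53 + 17·25
1 = 17·449 − 144·53
1 = −144·1400 + 449·449
1 = 449·7449 − 2389·1400
Hence 1400⁻¹ ≡ -2389 ≡ 5060 (mod 7449).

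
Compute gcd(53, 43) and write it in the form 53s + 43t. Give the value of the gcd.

1

Apply Euclid's algorithm to 53 and 43:
53 = 1*43 + 10
43 = 4*10 + 3
10 = 3*3 + 1
3 = 3*1 + 0
gcd(53, 43) = 1.
Working backward:
1 = 10 − 3·3
1 = −3·43 + 13·10
1 = 13·53 − 16·43
So 1 = (13)·53 + (-16)·43.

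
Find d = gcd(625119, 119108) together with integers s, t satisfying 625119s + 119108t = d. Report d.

11

Apply Euclid's algorithm to 625119 and 119108:
625119 = 5*119108 + 29579
119108 = 4*29579 + 792
29579 = 37*792 + 275
792 = 2*275 + 242
275 = 1*242 + 33
242 = 7*33 + 11
33 = 3*11 + 0
gcd(625119, 119108) = 11.
Back-substituting:
11 = 242 − 7·33
11 = −7·275 + 8·242
11 = 8·792 − 23·275
11 = −23·29579 + 859·792
11 = 859·119108 − 3459·29579
11 = −3459·625119 + 18154·119108
So 11 = (-3459)·625119 + (18154)·119108.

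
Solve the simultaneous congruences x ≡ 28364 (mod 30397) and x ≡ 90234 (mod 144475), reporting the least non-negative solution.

3381238659

Write x = 28364 + 30397·k. Then 30397·k ≡ 90234 − 28364 ≡ 61870 (mod 144475).
Need 30397⁻¹ mod 144475. Extended Euclid on (144475, 30397):
144475 = 4·30397 + 22887
30397 = 1·22887 + 7510
22887 = 3·7510 + 357
7510 = 21·357 + 13
357 = 27·13 + 6
13 = 2·6 + 1
6 = 6·1 + 0
Back-substitute:
1 = 13 − 2·6
1 = −2·357 + 55·13
1 = 55·7510 − 1157·357
1 = −1157·22887 + 3526·7510
1 = 3526·30397 − 4683·22887
1 = −4683·144475 + 22258·30397
30397⁻¹ ≡ 22258 (mod 144475), so k ≡ 22258·61870 ≡ 111235 (mod 144475).
x = 28364 + 30397·111235 = 3381238659.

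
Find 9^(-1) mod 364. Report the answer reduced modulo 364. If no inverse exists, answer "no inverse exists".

81

Apply the Euclidean algorithm to 364 and 9:
364 = 40×9 + 4
9 = 2×4 + 1
4 = 4×1 + 0
Since gcd(9, 364) = 1, back-substitute to write 1 as a combination:
1 = 9 − 2·4
1 = −2·364 + 81·9
So 9·81 ≡ 1 (mod 364).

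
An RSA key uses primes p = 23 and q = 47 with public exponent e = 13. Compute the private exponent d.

φ(n) = (p−1)(q−1) = 22·46 = 1012.
Need d with 13·d ≡ 1 (mod 1012). Apply the extended Euclidean algorithm:
1012 = 77×13 + 11
13 = 1×11 + 2
11 = 5×2 + 1
2 = 2×1 + 0
Back-substitute:
1 = 11 − 5·2
1 = −5·13 + 6·11
1 = 6·1012 − 467·13
So 13·(-467) ≡ 1 (mod 1012), hence d ≡ -467 ≡ 545 (mod 1012).

545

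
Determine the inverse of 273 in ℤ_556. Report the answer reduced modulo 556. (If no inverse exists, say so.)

389

Extended Euclidean algorithm:
556 = 2*273 + 10
273 = 27*10 + 3
10 = 3*3 + 1
3 = 3*1 + 0
Since gcd(273, 556) = 1, back-substitute to write 1 as a combination:
1 = 10 − 3·3
1 = −3·273 + 82·10
1 = 82·556 − 167·273
Thus 273·(-167) ≡ 1 (mod 556); reducing, -167 mod 556 = 389.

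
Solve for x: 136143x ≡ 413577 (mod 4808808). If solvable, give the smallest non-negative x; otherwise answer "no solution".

First find gcd(136143, 4808808):
4808808 = 35·136143 + 43803
136143 = 3·43803 + 4734
43803 = 9·4734 + 1197
4734 = 3·1197 + 1143
1197 = 1·1143 + 54
1143 = 21·54 + 9
54 = 6·9 + 0
gcd = 9 and 9 | 413577, so solutions exist. Divide through by 9: 15127x ≡ 45953 (mod 534312).
Now find 15127⁻¹ mod 534312:
534312 = 35·15127 + 4867
15127 = 3·4867 + 526
4867 = 9·526 + 133
526 = 3·133 + 127
133 = 1·127 + 6
127 = 21·6 + 1
6 = 6·1 + 0
Back-substitute:
1 = 127 − 21·6
1 = −21·133 + 22·127
1 = 22·526 − 87·133
1 = −87·4867 + 805·526
1 = 805·15127 − 2502·4867
1 = −2502·534312 + 88375·15127
So 15127⁻¹ ≡ 88375 (mod 534312).
Then x ≡ 88375·45953 ≡ 325175 (mod 534312); the smallest non-negative solution is x = 325175.

325175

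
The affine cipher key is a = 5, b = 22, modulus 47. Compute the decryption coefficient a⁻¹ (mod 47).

Extended Euclidean algorithm:
47 = 9×5 + 2
5 = 2×2 + 1
2 = 2×1 + 0
Since gcd(5, 47) = 1, back-substitute to write 1 as a combination:
1 = 5 − 2·2
1 = −2·47 + 19·5
So 5·19 ≡ 1 (mod 47).

19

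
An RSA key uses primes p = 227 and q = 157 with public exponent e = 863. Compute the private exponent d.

12215

φ(n) = (p−1)(q−1) = 226·156 = 35256.
Need d with 863·d ≡ 1 (mod 35256). Apply the extended Euclidean algorithm:
35256 = 40×863 + 736
863 = 1×736 + 127
736 = 5×127 + 101
127 = 1×101 + 26
101 = 3×26 + 23
26 = 1×23 + 3
23 = 7×3 + 2
3 = 1×2 + 1
2 = 2×1 + 0
Back-substitute:
1 = 3 − 2
1 = −23 + 8·3
1 = 8·26 − 9·23
1 = −9·101 + 35·26
1 = 35·127 − 44·101
1 = −44·736 + 255·127
1 = 255·863 − 299·736
1 = −299·35256 + 12215·863
So 863·12215 ≡ 1 (mod 35256), hence d = 12215.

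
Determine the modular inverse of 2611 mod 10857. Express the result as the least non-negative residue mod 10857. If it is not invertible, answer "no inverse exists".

Compute gcd(2611, 10857):
10857 = 4×2611 + 413
2611 = 6×413 + 133
413 = 3×133 + 14
133 = 9×14 + 7
14 = 2×7 + 0
The gcd is 7, not 1, hence no inverse exists.

no inverse exists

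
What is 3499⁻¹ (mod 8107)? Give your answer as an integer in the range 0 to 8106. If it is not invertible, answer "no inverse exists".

Apply the Euclidean algorithm to 8107 and 3499:
8107 = 2*3499 + 1109
3499 = 3*1109 + 172
1109 = 6*172 + 77
172 = 2*77 + 18
77 = 4*18 + 5
18 = 3*5 + 3
5 = 1*3 + 2
3 = 1*2 + 1
2 = 2*1 + 0
gcd = 1, so the inverse exists. Back-substitute:
1 = 3 − 2
1 = −5 + 2·3
1 = 2·18 − 7·5
1 = −7·77 + 30·18
1 = 30·172 − 67·77
1 = −67·1109 + 432·172
1 = 432·3499 − 1363·1109
1 = −1363·8107 + 3158·3499
So 3499·3158 ≡ 1 (mod 8107).

3158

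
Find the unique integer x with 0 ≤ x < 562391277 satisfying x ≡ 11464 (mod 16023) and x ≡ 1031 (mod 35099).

419749972

Write x = 11464 + 16023·k. Then 16023·k ≡ 1031 − 11464 ≡ 24666 (mod 35099).
Need 16023⁻¹ mod 35099. Extended Euclid on (35099, 16023):
35099 = 2*16023 + 3053
16023 = 5*3053 + 758
3053 = 4*758 + 21
758 = 36*21 + 2
21 = 10*2 + 1
2 = 2*1 + 0
Back-substitute:
1 = 21 − 10·2
1 = −10·758 + 361·21
1 = 361·3053 − 1454·758
1 = −1454·16023 + 7631·3053
1 = 7631·35099 − 16716·16023
16023⁻¹ ≡ 18383 (mod 35099), so k ≡ 18383·24666 ≡ 26196 (mod 35099).
x = 11464 + 16023·26196 = 419749972.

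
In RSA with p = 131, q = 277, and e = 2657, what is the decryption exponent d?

φ(n) = (p−1)(q−1) = 130·276 = 35880.
Need d with 2657·d ≡ 1 (mod 35880). Apply the extended Euclidean algorithm:
35880 = 13·2657 + 1339
2657 = 1·1339 + 1318
1339 = 1·1318 + 21
1318 = 62·21 + 16
21 = 1·16 + 5
16 = 3·5 + 1
5 = 5·1 + 0
Back-substitute:
1 = 16 − 3·5
1 = −3·21 + 4·16
1 = 4·1318 − 251·21
1 = −251·1339 + 255·1318
1 = 255·2657 − 506·1339
1 = −506·35880 + 6833·2657
So 2657·6833 ≡ 1 (mod 35880), hence d = 6833.

6833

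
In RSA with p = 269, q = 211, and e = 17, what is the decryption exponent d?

16553

φ(n) = (p−1)(q−1) = 268·210 = 56280.
Need d with 17·d ≡ 1 (mod 56280). Apply the extended Euclidean algorithm:
56280 = 3310·17 + 10
17 = 1·10 + 7
10 = 1·7 + 3
7 = 2·3 + 1
3 = 3·1 + 0
Back-substitute:
1 = 7 − 2·3
1 = −2·10 + 3·7
1 = 3·17 − 5·10
1 = −5·56280 + 16553·17
So 17·16553 ≡ 1 (mod 56280), hence d = 16553.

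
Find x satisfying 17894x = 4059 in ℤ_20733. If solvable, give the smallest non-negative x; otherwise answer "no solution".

12063

First find gcd(17894, 20733):
20733 = 1*17894 + 2839
17894 = 6*2839 + 860
2839 = 3*860 + 259
860 = 3*259 + 83
259 = 3*83 + 10
83 = 8*10 + 3
10 = 3*3 + 1
3 = 3*1 + 0
gcd = 1, so a unique solution mod 20733 exists.
Back-substitute for the Bézout coefficients:
1 = 10 − 3·3
1 = −3·83 + 25·10
1 = 25·259 − 78·83
1 = −78·860 + 259·259
1 = 259·2839 − 855·860
1 = −855·17894 + 5389·2839
1 = 5389·20733 − 6244·17894
So 17894·(-6244) ≡ 1 (mod 20733), giving 17894⁻¹ ≡ 14489.
x ≡ 17894⁻¹·4059 ≡ 14489·4059 ≡ 12063 (mod 20733).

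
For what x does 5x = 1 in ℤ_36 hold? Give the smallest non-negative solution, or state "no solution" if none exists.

29

First find gcd(5, 36):
36 = 7×5 + 1
5 = 5×1 + 0
gcd = 1, so a unique solution mod 36 exists.
Back-substitute for the Bézout coefficients:
1 = 36 − 7·5
So 5·(-7) ≡ 1 (mod 36), giving 5⁻¹ ≡ 29.
x ≡ 5⁻¹·1 ≡ 29·1 ≡ 29 (mod 36).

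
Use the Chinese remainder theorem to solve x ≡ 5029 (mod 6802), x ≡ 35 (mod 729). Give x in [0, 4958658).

460763

Write x = 5029 + 6802·k. Then 6802·k ≡ 35 − 5029 ≡ 109 (mod 729).
Need 6802⁻¹ mod 729. Extended Euclid on (729, 241):
729 = 3*241 + 6
241 = 40*6 + 1
6 = 6*1 + 0
Back-substitute:
1 = 241 − 40·6
1 = −40·729 + 121·241
6802⁻¹ ≡ 121 (mod 729), so k ≡ 121·109 ≡ 67 (mod 729).
x = 5029 + 6802·67 = 460763.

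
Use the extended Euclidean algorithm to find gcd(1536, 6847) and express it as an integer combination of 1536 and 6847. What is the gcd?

Apply Euclid's algorithm to 6847 and 1536:
6847 = 4·1536 + 703
1536 = 2·703 + 130
703 = 5·130 + 53
130 = 2·53 + 24
53 = 2·24 + 5
24 = 4·5 + 4
5 = 1·4 + 1
4 = 4·1 + 0
gcd(1536, 6847) = 1.
Back-substituting:
1 = 5 − 4
1 = −24 + 5·5
1 = 5·53 − 11·24
1 = −11·130 + 27·53
1 = 27·703 − 146·130
1 = −146·1536 + 319·703
1 = 319·6847 − 1422·1536
So 1 = (319)·6847 + (-1422)·1536.

1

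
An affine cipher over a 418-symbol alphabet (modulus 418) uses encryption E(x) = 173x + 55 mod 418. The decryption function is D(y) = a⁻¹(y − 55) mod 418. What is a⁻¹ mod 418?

Apply the Euclidean algorithm to 418 and 173:
418 = 2·173 + 72
173 = 2·72 + 29
72 = 2·29 + 14
29 = 2·14 + 1
14 = 14·1 + 0
gcd = 1, so the inverse exists. Back-substitute:
1 = 29 − 2·14
1 = −2·72 + 5·29
1 = 5·173 − 12·72
1 = −12·418 + 29·173
So 173·29 ≡ 1 (mod 418).

29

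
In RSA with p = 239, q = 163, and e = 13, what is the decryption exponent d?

20761

φ(n) = (p−1)(q−1) = 238·162 = 38556.
Need d with 13·d ≡ 1 (mod 38556). Apply the extended Euclidean algorithm:
38556 = 2965*13 + 11
13 = 1*11 + 2
11 = 5*2 + 1
2 = 2*1 + 0
Back-substitute:
1 = 11 − 5·2
1 = −5·13 + 6·11
1 = 6·38556 − 17795·13
So 13·(-17795) ≡ 1 (mod 38556), hence d ≡ -17795 ≡ 20761 (mod 38556).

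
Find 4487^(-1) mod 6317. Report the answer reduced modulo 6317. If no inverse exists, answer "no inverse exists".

2979

Run Euclid on (6317, 4487):
6317 = 1×4487 + 1830
4487 = 2×1830 + 827
1830 = 2×827 + 176
827 = 4×176 + 123
176 = 1×123 + 53
123 = 2×53 + 17
53 = 3×17 + 2
17 = 8×2 + 1
2 = 2×1 + 0
Since gcd(4487, 6317) = 1, back-substitute to write 1 as a combination:
1 = 17 − 8·2
1 = −8·53 + 25·17
1 = 25·123 − 58·53
1 = −58·176 + 83·123
1 = 83·827 − 390·176
1 = −390·1830 + 863·827
1 = 863·4487 − 2116·1830
1 = −2116·6317 + 2979·4487
So 4487·2979 ≡ 1 (mod 6317).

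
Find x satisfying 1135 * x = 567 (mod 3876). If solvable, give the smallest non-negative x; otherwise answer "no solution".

3033

First find gcd(1135, 3876):
3876 = 3×1135 + 471
1135 = 2×471 + 193
471 = 2×193 + 85
193 = 2×85 + 23
85 = 3×23 + 16
23 = 1×16 + 7
16 = 2×7 + 2
7 = 3×2 + 1
2 = 2×1 + 0
gcd = 1, so a unique solution mod 3876 exists.
Back-substitute for the Bézout coefficients:
1 = 7 − 3·2
1 = −3·16 + 7·7
1 = 7·23 − 10·16
1 = −10·85 + 37·23
1 = 37·193 − 84·85
1 = −84·471 + 205·193
1 = 205·1135 − 494·471
1 = −494·3876 + 1687·1135
So 1135·(1687) ≡ 1 (mod 3876), giving 1135⁻¹ ≡ 1687.
x ≡ 1135⁻¹·567 ≡ 1687·567 ≡ 3033 (mod 3876).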